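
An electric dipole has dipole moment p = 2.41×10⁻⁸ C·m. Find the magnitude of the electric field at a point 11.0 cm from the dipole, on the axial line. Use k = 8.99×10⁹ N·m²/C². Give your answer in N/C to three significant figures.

On the dipole axis E = 2kp/r³.
E = 2·(8.99×10⁹)(2.41×10⁻⁸) / (0.110)³ = 3.256×10⁵ N/C.

E ≈ 3.26×10⁵ N/C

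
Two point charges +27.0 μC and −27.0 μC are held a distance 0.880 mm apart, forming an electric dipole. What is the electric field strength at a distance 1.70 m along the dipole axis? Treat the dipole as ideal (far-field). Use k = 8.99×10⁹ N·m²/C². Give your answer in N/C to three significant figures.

Dipole moment p = qd = (2.70×10⁻⁵ C)(8.80×10⁻⁴ m) = 2.376×10⁻⁸ C·m.
On the dipole axis E = 2kp/r³.
E = 2·(8.99×10⁹)(2.376×10⁻⁸) / (1.70)³ = 86.95 N/C.

E ≈ 87.0 N/C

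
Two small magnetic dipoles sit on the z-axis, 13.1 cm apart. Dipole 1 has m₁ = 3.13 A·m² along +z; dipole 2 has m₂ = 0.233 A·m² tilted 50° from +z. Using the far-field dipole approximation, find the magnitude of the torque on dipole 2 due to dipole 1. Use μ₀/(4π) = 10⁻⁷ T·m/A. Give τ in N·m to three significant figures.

τ ≈ 4.97×10⁻⁵ N·m

Dipole B is on the axis of dipole A, so B₁ there is axial: B₁ = (μ₀/4π)·2m₁/r³ along +z.
B₁ = 2(10⁻⁷)(3.13)/(0.131)³ = 2.785×10⁻⁴ T.
τ = m₂ B₁ sinθ.
τ = (0.233)(2.785×10⁻⁴)·sin50° = 4.970×10⁻⁵ N·m.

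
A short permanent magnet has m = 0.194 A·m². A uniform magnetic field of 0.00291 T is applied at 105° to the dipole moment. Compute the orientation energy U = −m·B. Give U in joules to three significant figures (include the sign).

U = −m·B = −mB cosθ.
U = −(0.194)(0.00291)·cos105° = 1.461×10⁻⁴ J.

U ≈ 1.46×10⁻⁴ J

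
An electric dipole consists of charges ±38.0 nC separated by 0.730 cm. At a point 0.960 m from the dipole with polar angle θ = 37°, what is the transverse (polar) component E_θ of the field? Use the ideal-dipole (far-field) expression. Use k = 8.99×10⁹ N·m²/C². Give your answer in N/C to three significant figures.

Dipole moment p = qd = (3.80×10⁻⁸ C)(0.00730 m) = 2.774×10⁻¹⁰ C·m.
For a dipole, E_θ = (kp sinθ)/r³.
kp/r³ = (8.99×10⁹)(2.774×10⁻¹⁰)/(0.960)³ = 2.819 N/C.
E_θ = 2.819·sin37° = 1.696 N/C.

E_θ ≈ 1.70 N/C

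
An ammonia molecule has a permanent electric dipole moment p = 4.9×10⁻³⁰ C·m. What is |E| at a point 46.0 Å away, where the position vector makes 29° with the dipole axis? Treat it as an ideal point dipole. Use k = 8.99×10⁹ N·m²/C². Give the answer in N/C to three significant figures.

E ≈ 8.21×10⁵ N/C

At angle θ the dipole field magnitude is E = (kp/r³)·√(1 + 3cos²θ).
kp/r³ = (8.99×10⁹)(4.90×10⁻³⁰) / (4.60×10⁻⁹)³ = 4.526×10⁵ N/C.
√(1 + 3cos²29°) = √(1 + 3·0.7650) = √3.2949 ≈ 1.8152.
E ≈ 4.526×10⁵ × 1.815 = 8.215×10⁵ N/C.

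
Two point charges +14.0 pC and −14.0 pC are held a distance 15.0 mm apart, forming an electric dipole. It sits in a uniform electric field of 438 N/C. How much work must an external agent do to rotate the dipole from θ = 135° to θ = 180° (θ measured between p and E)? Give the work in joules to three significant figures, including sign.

W ≈ 2.69×10⁻¹¹ J

Dipole moment p = qd = (1.40×10⁻¹¹ C)(0.0150 m) = 2.10×10⁻¹³ C·m.
W_ext = ΔU = U(θ₂) − U(θ₁) = −pE cosθ₂ − (−pE cosθ₁) = pE(cosθ₁ − cosθ₂).
W = (2.10×10⁻¹³)(438)·(cos135° − cos180°) = (9.198×10⁻¹¹)·(+0.2929) = 2.694×10⁻¹¹ J.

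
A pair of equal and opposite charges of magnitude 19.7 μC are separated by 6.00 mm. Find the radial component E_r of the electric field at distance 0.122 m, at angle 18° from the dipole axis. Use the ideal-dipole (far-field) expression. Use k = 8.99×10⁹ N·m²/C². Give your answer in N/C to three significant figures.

Dipole moment p = qd = (1.97×10⁻⁵ C)(0.00600 m) = 1.182×10⁻⁷ C·m.
For a dipole, E_r = (2kp cosθ)/r³.
kp/r³ = (8.99×10⁹)(1.182×10⁻⁷)/(0.122)³ = 5.852×10⁵ N/C.
E_r = 2·5.852×10⁵·cos18° = 1.113×10⁶ N/C.

E_r ≈ 1.11×10⁶ N/C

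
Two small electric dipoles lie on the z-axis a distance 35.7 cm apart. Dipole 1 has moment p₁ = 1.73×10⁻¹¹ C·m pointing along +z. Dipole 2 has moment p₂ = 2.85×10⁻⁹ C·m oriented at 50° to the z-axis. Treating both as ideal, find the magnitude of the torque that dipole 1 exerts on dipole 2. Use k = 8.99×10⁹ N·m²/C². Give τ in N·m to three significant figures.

τ ≈ 1.49×10⁻⁸ N·m

The second dipole sits on the axis of the first, so the field there is axial: E₁ = 2kp₁/r³ along +z.
E₁ = 2(8.99×10⁹)(1.73×10⁻¹¹)/(0.357)³ = 6.836 N/C.
Torque on the second dipole: τ = p₂ E₁ sinθ.
τ = (2.85×10⁻⁹)(6.836)·sin50° = 1.493×10⁻⁸ N·m.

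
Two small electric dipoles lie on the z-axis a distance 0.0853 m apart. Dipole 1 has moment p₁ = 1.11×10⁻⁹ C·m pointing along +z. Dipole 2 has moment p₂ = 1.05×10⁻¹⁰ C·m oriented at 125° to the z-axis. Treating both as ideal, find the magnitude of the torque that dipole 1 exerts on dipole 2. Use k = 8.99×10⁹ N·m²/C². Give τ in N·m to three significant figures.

τ ≈ 2.77×10⁻⁶ N·m

The second dipole sits on the axis of the first, so the field there is axial: E₁ = 2kp₁/r³ along +z.
E₁ = 2(8.99×10⁹)(1.11×10⁻⁹)/(0.0853)³ = 3.216×10⁴ N/C.
Torque on the second dipole: τ = p₂ E₁ sinθ.
τ = (1.05×10⁻¹⁰)(3.216×10⁴)·sin125° = 2.766×10⁻⁶ N·m.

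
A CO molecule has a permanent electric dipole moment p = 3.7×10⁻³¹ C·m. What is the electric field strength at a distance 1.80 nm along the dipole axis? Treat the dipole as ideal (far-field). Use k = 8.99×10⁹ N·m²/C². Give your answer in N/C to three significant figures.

On the dipole axis E = 2kp/r³.
E = 2·(8.99×10⁹)(3.70×10⁻³¹) / (1.80×10⁻⁹)³ = 1.141×10⁶ N/C.

E ≈ 1.14×10⁶ N/C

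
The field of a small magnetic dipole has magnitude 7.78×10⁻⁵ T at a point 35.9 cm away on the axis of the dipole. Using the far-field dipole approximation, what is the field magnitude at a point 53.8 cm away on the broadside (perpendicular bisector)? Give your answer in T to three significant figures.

B ≈ 1.16×10⁻⁵ T

Dipole fields scale as 1/r³ in the far field.
The axial field is twice the equatorial field at the same r, so the geometry factor is 1/2.
B₂ = B₁ · (1/2) · (r₁/r₂)³ = 7.78×10⁻⁵ · 0.5 · (35.9/53.8)³.
(r₁/r₂)³ = (0.6673)³ = 0.2971.
B₂ ≈ 1.156×10⁻⁵ T.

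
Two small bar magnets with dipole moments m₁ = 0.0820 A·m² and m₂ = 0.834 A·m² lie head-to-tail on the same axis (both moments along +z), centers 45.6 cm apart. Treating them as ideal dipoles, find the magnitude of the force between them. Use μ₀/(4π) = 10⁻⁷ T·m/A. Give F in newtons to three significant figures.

F ≈ 9.49×10⁻⁷ N

On-axis B of dipole 1: B = (μ₀/4π)·2m₁/r³. Force on dipole 2: F = m₂·dB/dr.
dB/dr = −(μ₀/4π)·6m₁/r⁴, so |F| = (μ₀/4π)·6m₁m₂/r⁴.
F = 6(10⁻⁷)(0.0820)(0.834)/(0.456)⁴ = 9.490×10⁻⁷ N.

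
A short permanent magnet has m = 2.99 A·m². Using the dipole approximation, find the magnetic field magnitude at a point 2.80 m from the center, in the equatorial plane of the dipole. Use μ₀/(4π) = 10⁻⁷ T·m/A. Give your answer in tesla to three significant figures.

B ≈ 1.36×10⁻⁸ T

In the equatorial plane B = (μ₀/4π)·m/r³ (half the axial value).
B = (10⁻⁷)·(2.99) / (2.80)³ = 1.362×10⁻⁸ T.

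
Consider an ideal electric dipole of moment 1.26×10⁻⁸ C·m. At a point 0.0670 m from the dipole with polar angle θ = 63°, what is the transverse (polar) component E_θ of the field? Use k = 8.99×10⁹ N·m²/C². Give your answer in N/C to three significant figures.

For a dipole, E_θ = (kp sinθ)/r³.
kp/r³ = (8.99×10⁹)(1.26×10⁻⁸)/(0.0670)³ = 3.766×10⁵ N/C.
E_θ = 3.766×10⁵·sin63° = 3.356×10⁵ N/C.

E_θ ≈ 3.36×10⁵ N/C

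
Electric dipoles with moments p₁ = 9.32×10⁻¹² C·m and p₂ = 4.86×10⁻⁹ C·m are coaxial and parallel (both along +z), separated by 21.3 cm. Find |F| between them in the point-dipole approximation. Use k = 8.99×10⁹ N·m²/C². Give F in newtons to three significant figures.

On-axis field of dipole 1 at distance r: E = 2kp₁/r³. Force on dipole 2 is F = p₂·dE/dr (gradient along axis).
dE/dr = −6kp₁/r⁴, so |F| = 6kp₁p₂/r⁴ (attractive for aligned moments).
F = 6(8.99×10⁹)(9.32×10⁻¹²)(4.86×10⁻⁹)/(0.213)⁴ = 1.187×10⁻⁶ N.

F ≈ 1.19×10⁻⁶ N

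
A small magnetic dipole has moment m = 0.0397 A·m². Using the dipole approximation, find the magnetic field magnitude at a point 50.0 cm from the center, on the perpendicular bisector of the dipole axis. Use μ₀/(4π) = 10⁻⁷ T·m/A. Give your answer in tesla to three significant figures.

In the equatorial plane B = (μ₀/4π)·m/r³ (half the axial value).
B = (10⁻⁷)·(0.0397) / (0.500)³ = 3.176×10⁻⁸ T.

B ≈ 3.18×10⁻⁸ T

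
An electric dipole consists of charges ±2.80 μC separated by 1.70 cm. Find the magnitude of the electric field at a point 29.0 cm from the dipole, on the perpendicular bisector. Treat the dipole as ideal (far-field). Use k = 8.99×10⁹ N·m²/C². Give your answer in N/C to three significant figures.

E ≈ 1.75×10⁴ N/C

Dipole moment p = qd = (2.80×10⁻⁶ C)(0.0170 m) = 4.76×10⁻⁸ C·m.
In the equatorial plane E = kp/r³.
E = (8.99×10⁹)(4.76×10⁻⁸) / (0.290)³ = 1.755×10⁴ N/C.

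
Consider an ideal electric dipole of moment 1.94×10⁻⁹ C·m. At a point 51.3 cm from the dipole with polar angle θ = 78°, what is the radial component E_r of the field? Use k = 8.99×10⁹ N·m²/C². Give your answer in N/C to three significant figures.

For a dipole, E_r = (2kp cosθ)/r³.
kp/r³ = (8.99×10⁹)(1.94×10⁻⁹)/(0.513)³ = 129.2 N/C.
E_r = 2·129.2·cos78° = 53.72 N/C.

E_r ≈ 53.7 N/C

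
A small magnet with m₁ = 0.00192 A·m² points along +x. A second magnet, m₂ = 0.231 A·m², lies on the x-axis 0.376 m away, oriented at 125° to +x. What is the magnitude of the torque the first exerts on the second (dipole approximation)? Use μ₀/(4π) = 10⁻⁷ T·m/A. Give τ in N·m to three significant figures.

Dipole B is on the axis of dipole A, so B₁ there is axial: B₁ = (μ₀/4π)·2m₁/r³ along +x.
B₁ = 2(10⁻⁷)(0.00192)/(0.376)³ = 7.224×10⁻⁹ T.
τ = m₂ B₁ sinθ.
τ = (0.231)(7.224×10⁻⁹)·sin125° = 1.367×10⁻⁹ N·m.

τ ≈ 1.37×10⁻⁹ N·m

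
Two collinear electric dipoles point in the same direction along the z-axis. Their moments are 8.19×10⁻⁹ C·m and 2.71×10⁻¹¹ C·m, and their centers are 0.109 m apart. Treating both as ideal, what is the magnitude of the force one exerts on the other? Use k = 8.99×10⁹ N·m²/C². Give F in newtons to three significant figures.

F ≈ 8.48×10⁻⁵ N

On-axis field of dipole 1 at distance r: E = 2kp₁/r³. Force on dipole 2 is F = p₂·dE/dr (gradient along axis).
dE/dr = −6kp₁/r⁴, so |F| = 6kp₁p₂/r⁴ (attractive for aligned moments).
F = 6(8.99×10⁹)(8.19×10⁻⁹)(2.71×10⁻¹¹)/(0.109)⁴ = 8.481×10⁻⁵ N.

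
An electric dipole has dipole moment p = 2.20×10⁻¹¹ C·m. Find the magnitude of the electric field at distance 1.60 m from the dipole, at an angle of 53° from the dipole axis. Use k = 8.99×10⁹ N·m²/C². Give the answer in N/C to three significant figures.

E ≈ 0.0697 N/C

At angle θ the dipole field magnitude is E = (kp/r³)·√(1 + 3cos²θ).
kp/r³ = (8.99×10⁹)(2.20×10⁻¹¹) / (1.60)³ = 0.04829 N/C.
√(1 + 3cos²53°) = √(1 + 3·0.3622) = √2.0865 ≈ 1.4445.
E ≈ 0.04829 × 1.444 = 0.06975 N/C.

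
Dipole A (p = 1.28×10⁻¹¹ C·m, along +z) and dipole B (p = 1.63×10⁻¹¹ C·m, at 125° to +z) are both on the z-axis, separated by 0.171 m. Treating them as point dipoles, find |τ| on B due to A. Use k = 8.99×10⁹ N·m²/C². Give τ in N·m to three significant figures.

τ ≈ 6.15×10⁻¹⁰ N·m

The second dipole sits on the axis of the first, so the field there is axial: E₁ = 2kp₁/r³ along +z.
E₁ = 2(8.99×10⁹)(1.28×10⁻¹¹)/(0.171)³ = 46.03 N/C.
Torque on the second dipole: τ = p₂ E₁ sinθ.
τ = (1.63×10⁻¹¹)(46.03)·sin125° = 6.146×10⁻¹⁰ N·m.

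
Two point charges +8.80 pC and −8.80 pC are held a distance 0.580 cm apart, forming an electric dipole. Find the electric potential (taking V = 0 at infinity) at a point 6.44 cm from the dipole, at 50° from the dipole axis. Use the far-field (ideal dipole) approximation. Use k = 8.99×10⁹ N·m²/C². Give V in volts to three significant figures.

Dipole moment p = qd = (8.80×10⁻¹² C)(0.00580 m) = 5.104×10⁻¹⁴ C·m.
The dipole potential is V = kp cosθ / r².
V = (8.99×10⁹)(5.104×10⁻¹⁴)·cos50° / (0.0644)² = 0.07112 V.

V ≈ 0.0711 V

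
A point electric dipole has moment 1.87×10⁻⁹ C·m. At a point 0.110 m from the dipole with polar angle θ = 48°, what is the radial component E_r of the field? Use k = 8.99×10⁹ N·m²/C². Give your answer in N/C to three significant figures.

For a dipole, E_r = (2kp cosθ)/r³.
kp/r³ = (8.99×10⁹)(1.87×10⁻⁹)/(0.110)³ = 1.263×10⁴ N/C.
E_r = 2·1.263×10⁴·cos48° = 1.690×10⁴ N/C.

E_r ≈ 1.69×10⁴ N/C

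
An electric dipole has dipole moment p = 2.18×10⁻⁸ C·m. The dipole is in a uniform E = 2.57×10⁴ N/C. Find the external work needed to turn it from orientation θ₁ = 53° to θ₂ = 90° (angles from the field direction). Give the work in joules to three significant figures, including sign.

W ≈ 3.37×10⁻⁴ J

W_ext = ΔU = U(θ₂) − U(θ₁) = −pE cosθ₂ − (−pE cosθ₁) = pE(cosθ₁ − cosθ₂).
W = (2.18×10⁻⁸)(2.57×10⁴)·(cos53° − cos90°) = (5.603×10⁻⁴)·(+0.6018) = 3.372×10⁻⁴ J.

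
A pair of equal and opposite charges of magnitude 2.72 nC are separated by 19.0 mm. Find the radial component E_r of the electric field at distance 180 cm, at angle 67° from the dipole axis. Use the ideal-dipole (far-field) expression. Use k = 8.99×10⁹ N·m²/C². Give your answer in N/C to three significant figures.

Dipole moment p = qd = (2.72×10⁻⁹ C)(0.0190 m) = 5.168×10⁻¹¹ C·m.
For a dipole, E_r = (2kp cosθ)/r³.
kp/r³ = (8.99×10⁹)(5.168×10⁻¹¹)/(1.80)³ = 0.07966 N/C.
E_r = 2·0.07966·cos67° = 0.06225 N/C.

E_r ≈ 0.0623 N/C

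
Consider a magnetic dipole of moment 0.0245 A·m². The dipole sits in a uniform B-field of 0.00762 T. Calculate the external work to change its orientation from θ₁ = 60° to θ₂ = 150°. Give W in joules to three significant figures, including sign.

W ≈ 2.55×10⁻⁴ J

W_ext = ΔU = −mB cosθ₂ + mB cosθ₁ = mB(cosθ₁ − cosθ₂).
W = (0.0245)(0.00762)·(cos60° − cos150°) = (1.867×10⁻⁴)·(+1.3660) = 2.550×10⁻⁴ J.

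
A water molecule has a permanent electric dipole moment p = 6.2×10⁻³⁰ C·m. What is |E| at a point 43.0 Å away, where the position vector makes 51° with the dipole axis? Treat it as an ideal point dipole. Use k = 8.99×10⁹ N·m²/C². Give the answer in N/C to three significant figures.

E ≈ 1.04×10⁶ N/C

At angle θ the dipole field magnitude is E = (kp/r³)·√(1 + 3cos²θ).
kp/r³ = (8.99×10⁹)(6.20×10⁻³⁰) / (4.30×10⁻⁹)³ = 7.010×10⁵ N/C.
√(1 + 3cos²51°) = √(1 + 3·0.3960) = √2.1881 ≈ 1.4792.
E ≈ 7.010×10⁵ × 1.479 = 1.037×10⁶ N/C.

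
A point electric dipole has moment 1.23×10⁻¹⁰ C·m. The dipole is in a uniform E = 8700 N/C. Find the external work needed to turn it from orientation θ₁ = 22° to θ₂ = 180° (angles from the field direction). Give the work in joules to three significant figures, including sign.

W ≈ 2.06×10⁻⁶ J

W_ext = ΔU = U(θ₂) − U(θ₁) = −pE cosθ₂ − (−pE cosθ₁) = pE(cosθ₁ − cosθ₂).
W = (1.23×10⁻¹⁰)(8700)·(cos22° − cos180°) = (1.070×10⁻⁶)·(+1.9272) = 2.062×10⁻⁶ J.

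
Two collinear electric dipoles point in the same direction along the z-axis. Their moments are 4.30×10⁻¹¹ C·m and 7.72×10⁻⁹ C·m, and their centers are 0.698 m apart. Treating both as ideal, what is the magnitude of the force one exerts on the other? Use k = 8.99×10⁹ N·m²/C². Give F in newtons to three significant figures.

On-axis field of dipole 1 at distance r: E = 2kp₁/r³. Force on dipole 2 is F = p₂·dE/dr (gradient along axis).
dE/dr = −6kp₁/r⁴, so |F| = 6kp₁p₂/r⁴ (attractive for aligned moments).
F = 6(8.99×10⁹)(4.30×10⁻¹¹)(7.72×10⁻⁹)/(0.698)⁴ = 7.544×10⁻⁸ N.

F ≈ 7.54×10⁻⁸ N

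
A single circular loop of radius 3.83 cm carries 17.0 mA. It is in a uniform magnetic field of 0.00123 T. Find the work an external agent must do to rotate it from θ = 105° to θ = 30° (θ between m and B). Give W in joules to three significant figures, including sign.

Magnetic moment m = IA = Iπa² = (0.0170)·π·(0.0383)² = 7.834×10⁻⁵ A·m².
W_ext = ΔU = −mB cosθ₂ + mB cosθ₁ = mB(cosθ₁ − cosθ₂).
W = (7.834×10⁻⁵)(0.00123)·(cos105° − cos30°) = (9.636×10⁻⁸)·(-1.1248) = -1.084×10⁻⁷ J.

W ≈ -1.08×10⁻⁷ J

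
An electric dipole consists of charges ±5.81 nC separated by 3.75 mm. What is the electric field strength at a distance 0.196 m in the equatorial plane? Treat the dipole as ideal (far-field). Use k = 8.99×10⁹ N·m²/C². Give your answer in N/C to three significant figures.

Dipole moment p = qd = (5.81×10⁻⁹ C)(0.00375 m) = 2.179×10⁻¹¹ C·m.
On the perpendicular bisector E = kp/r³ (half the axial value at the same distance).
E = (8.99×10⁹)(2.179×10⁻¹¹) / (0.196)³ = 26.02 N/C.

E ≈ 26.0 N/C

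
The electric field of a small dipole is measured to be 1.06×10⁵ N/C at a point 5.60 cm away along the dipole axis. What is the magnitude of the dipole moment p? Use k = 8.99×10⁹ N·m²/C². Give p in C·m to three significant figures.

p ≈ 1.04×10⁻⁹ C·m

On axis E = 2kp/r³, so p = Er³/(2k).
p = (1.06×10⁵)·(0.0560)³ / (2·8.99×10⁹) = 1.035×10⁻⁹ C·m.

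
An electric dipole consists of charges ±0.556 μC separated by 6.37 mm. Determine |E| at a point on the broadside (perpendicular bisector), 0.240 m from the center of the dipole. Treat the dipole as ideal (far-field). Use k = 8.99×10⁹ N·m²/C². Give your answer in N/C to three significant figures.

Dipole moment p = qd = (5.56×10⁻⁷ C)(0.00637 m) = 3.542×10⁻⁹ C·m.
On the perpendicular bisector E = kp/r³ (half the axial value at the same distance).
E = (8.99×10⁹)(3.542×10⁻⁹) / (0.240)³ = 2303 N/C.

E ≈ 2300 N/C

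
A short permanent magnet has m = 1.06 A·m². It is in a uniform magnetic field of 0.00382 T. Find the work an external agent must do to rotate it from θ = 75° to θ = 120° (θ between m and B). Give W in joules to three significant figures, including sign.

W ≈ 0.00307 J

W_ext = ΔU = −mB cosθ₂ + mB cosθ₁ = mB(cosθ₁ − cosθ₂).
W = (1.06)(0.00382)·(cos75° − cos120°) = (0.004049)·(+0.7588) = 0.003073 J.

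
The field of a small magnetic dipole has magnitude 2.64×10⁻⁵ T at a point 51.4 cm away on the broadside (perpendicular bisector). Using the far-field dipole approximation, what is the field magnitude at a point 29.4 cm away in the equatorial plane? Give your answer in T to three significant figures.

Dipole fields scale as 1/r³ in the far field; the geometry is the same at both points.
B₂ = B₁ · (r₁/r₂)³ = 2.64×10⁻⁵ · (51.4/29.4)³.
(r₁/r₂)³ = (1.748)³ = 5.344.
B₂ ≈ 1.411×10⁻⁴ T.

B ≈ 1.41×10⁻⁴ T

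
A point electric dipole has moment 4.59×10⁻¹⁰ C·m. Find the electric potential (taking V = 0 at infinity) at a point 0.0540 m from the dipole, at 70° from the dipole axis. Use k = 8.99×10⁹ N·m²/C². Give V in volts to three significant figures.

The dipole potential is V = kp cosθ / r².
V = (8.99×10⁹)(4.59×10⁻¹⁰)·cos70° / (0.0540)² = 484.0 V.

V ≈ 484 V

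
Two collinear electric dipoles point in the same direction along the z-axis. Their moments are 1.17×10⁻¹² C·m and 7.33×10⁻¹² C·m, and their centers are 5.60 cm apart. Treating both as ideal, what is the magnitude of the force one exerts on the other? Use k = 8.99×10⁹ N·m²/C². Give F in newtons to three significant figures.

F ≈ 4.70×10⁻⁸ N

On-axis field of dipole 1 at distance r: E = 2kp₁/r³. Force on dipole 2 is F = p₂·dE/dr (gradient along axis).
dE/dr = −6kp₁/r⁴, so |F| = 6kp₁p₂/r⁴ (attractive for aligned moments).
F = 6(8.99×10⁹)(1.17×10⁻¹²)(7.33×10⁻¹²)/(0.0560)⁴ = 4.704×10⁻⁸ N.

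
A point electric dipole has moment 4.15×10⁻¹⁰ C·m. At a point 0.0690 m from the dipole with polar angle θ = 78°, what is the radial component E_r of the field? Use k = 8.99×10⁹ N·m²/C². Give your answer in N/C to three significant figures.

For a dipole, E_r = (2kp cosθ)/r³.
kp/r³ = (8.99×10⁹)(4.15×10⁻¹⁰)/(0.0690)³ = 1.136×10⁴ N/C.
E_r = 2·1.136×10⁴·cos78° = 4722 N/C.

E_r ≈ 4720 N/C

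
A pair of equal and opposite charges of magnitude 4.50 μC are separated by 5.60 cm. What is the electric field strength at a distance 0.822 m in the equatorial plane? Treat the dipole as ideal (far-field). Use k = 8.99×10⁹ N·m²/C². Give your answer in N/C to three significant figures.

E ≈ 4080 N/C

Dipole moment p = qd = (4.50×10⁻⁶ C)(0.0560 m) = 2.52×10⁻⁷ C·m.
On the perpendicular bisector E = kp/r³ (half the axial value at the same distance).
E = (8.99×10⁹)(2.52×10⁻⁷) / (0.822)³ = 4079 N/C.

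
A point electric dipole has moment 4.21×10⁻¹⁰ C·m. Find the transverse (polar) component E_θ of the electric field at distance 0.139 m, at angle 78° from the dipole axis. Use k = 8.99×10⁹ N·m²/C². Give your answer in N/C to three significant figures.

For a dipole, E_θ = (kp sinθ)/r³.
kp/r³ = (8.99×10⁹)(4.21×10⁻¹⁰)/(0.139)³ = 1409 N/C.
E_θ = 1409·sin78° = 1378 N/C.

E_θ ≈ 1380 N/C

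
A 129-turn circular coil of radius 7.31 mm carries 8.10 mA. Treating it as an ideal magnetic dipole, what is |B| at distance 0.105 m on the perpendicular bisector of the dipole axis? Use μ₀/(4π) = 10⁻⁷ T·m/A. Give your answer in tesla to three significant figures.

B ≈ 1.52×10⁻⁸ T

m = NIA = NIπa² = 129·(0.00810)·π·(0.00731)² = 1.754×10⁻⁴ A·m².
In the equatorial plane B = (μ₀/4π)·m/r³ (half the axial value).
B = (10⁻⁷)·(1.754×10⁻⁴) / (0.105)³ = 1.515×10⁻⁸ T.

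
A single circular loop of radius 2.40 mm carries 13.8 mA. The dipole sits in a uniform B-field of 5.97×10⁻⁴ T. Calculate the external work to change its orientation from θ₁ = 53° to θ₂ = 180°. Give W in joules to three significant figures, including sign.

W ≈ 2.39×10⁻¹⁰ J

Magnetic moment m = IA = Iπa² = (0.0138)·π·(0.00240)² = 2.497×10⁻⁷ A·m².
W_ext = ΔU = −mB cosθ₂ + mB cosθ₁ = mB(cosθ₁ − cosθ₂).
W = (2.497×10⁻⁷)(5.97×10⁻⁴)·(cos53° − cos180°) = (1.491×10⁻¹⁰)·(+1.6018) = 2.388×10⁻¹⁰ J.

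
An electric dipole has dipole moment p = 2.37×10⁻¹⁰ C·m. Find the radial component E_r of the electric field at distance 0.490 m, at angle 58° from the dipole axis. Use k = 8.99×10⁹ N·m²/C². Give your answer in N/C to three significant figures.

For a dipole, E_r = (2kp cosθ)/r³.
kp/r³ = (8.99×10⁹)(2.37×10⁻¹⁰)/(0.490)³ = 18.11 N/C.
E_r = 2·18.11·cos58° = 19.19 N/C.

E_r ≈ 19.2 N/C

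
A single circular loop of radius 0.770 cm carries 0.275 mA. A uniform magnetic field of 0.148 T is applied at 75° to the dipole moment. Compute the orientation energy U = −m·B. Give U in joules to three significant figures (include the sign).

U ≈ -1.96×10⁻⁹ J

Magnetic moment m = IA = Iπa² = (2.75×10⁻⁴)·π·(0.00770)² = 5.122×10⁻⁸ A·m².
U = −m·B = −mB cosθ.
U = −(5.122×10⁻⁸)(0.148)·cos75° = -1.962×10⁻⁹ J.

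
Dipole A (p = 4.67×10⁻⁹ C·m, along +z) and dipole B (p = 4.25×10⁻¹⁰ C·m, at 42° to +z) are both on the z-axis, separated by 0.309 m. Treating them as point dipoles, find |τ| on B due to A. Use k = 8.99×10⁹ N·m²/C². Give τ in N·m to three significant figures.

The second dipole sits on the axis of the first, so the field there is axial: E₁ = 2kp₁/r³ along +z.
E₁ = 2(8.99×10⁹)(4.67×10⁻⁹)/(0.309)³ = 2846 N/C.
Torque on the second dipole: τ = p₂ E₁ sinθ.
τ = (4.25×10⁻¹⁰)(2846)·sin42° = 8.093×10⁻⁷ N·m.

τ ≈ 8.09×10⁻⁷ N·m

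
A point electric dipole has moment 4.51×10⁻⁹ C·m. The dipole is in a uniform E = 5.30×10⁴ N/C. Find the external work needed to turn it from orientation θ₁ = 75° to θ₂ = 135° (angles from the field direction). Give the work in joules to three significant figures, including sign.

W_ext = ΔU = U(θ₂) − U(θ₁) = −pE cosθ₂ − (−pE cosθ₁) = pE(cosθ₁ − cosθ₂).
W = (4.51×10⁻⁹)(5.30×10⁴)·(cos75° − cos135°) = (2.390×10⁻⁴)·(+0.9659) = 2.309×10⁻⁴ J.

W ≈ 2.31×10⁻⁴ J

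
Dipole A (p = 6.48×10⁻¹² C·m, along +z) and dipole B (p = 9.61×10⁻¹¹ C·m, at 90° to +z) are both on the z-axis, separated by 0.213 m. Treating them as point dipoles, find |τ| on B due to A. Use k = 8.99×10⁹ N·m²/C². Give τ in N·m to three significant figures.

τ ≈ 1.16×10⁻⁹ N·m

The second dipole sits on the axis of the first, so the field there is axial: E₁ = 2kp₁/r³ along +z.
E₁ = 2(8.99×10⁹)(6.48×10⁻¹²)/(0.213)³ = 12.06 N/C.
Torque on the second dipole: τ = p₂ E₁ sinθ.
τ = (9.61×10⁻¹¹)(12.06)·sin90° = 1.159×10⁻⁹ N·m.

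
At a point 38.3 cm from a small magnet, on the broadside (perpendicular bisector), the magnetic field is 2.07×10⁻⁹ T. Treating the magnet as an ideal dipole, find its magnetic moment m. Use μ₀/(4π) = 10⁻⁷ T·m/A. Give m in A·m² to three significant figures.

In the equatorial plane B = (μ₀/4π)·m/r³, so m = Br³·4π/(μ₀).
m = (2.07×10⁻⁹)·(0.383)³ / (10⁻⁷) = 0.001163 A·m².

m ≈ 0.00116 A·m²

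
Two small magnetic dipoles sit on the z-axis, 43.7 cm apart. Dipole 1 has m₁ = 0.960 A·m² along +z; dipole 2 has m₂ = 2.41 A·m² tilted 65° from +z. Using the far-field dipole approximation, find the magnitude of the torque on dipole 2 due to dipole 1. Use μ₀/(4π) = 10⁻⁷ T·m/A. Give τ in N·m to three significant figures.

τ ≈ 5.03×10⁻⁶ N·m

Dipole B is on the axis of dipole A, so B₁ there is axial: B₁ = (μ₀/4π)·2m₁/r³ along +z.
B₁ = 2(10⁻⁷)(0.960)/(0.437)³ = 2.301×10⁻⁶ T.
τ = m₂ B₁ sinθ.
τ = (2.41)(2.301×10⁻⁶)·sin65° = 5.025×10⁻⁶ N·m.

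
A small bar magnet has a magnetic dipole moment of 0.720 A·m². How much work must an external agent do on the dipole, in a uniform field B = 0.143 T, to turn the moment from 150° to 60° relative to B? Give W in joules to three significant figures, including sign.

W_ext = ΔU = −mB cosθ₂ + mB cosθ₁ = mB(cosθ₁ − cosθ₂).
W = (0.720)(0.143)·(cos150° − cos60°) = (0.1030)·(-1.3660) = -0.1406 J.

W ≈ -0.141 J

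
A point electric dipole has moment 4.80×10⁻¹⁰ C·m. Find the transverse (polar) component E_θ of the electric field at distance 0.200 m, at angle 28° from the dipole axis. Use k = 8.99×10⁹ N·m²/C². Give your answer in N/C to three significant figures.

For a dipole, E_θ = (kp sinθ)/r³.
kp/r³ = (8.99×10⁹)(4.80×10⁻¹⁰)/(0.200)³ = 539.4 N/C.
E_θ = 539.4·sin28° = 253.2 N/C.

E_θ ≈ 253 N/C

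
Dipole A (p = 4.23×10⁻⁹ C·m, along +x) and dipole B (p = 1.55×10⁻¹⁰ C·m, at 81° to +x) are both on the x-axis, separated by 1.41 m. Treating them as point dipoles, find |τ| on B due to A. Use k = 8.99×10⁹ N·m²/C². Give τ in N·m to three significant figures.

The second dipole sits on the axis of the first, so the field there is axial: E₁ = 2kp₁/r³ along +x.
E₁ = 2(8.99×10⁹)(4.23×10⁻⁹)/(1.41)³ = 27.13 N/C.
Torque on the second dipole: τ = p₂ E₁ sinθ.
τ = (1.55×10⁻¹⁰)(27.13)·sin81° = 4.154×10⁻⁹ N·m.

τ ≈ 4.15×10⁻⁹ N·m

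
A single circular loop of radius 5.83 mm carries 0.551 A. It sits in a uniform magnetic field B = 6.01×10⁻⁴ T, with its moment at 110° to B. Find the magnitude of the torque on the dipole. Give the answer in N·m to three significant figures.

Magnetic moment m = IA = Iπa² = (0.551)·π·(0.00583)² = 5.884×10⁻⁵ A·m².
Torque on a magnetic dipole: τ = mB sinθ.
τ = (5.884×10⁻⁵)(6.01×10⁻⁴)·sin110° = 3.323×10⁻⁸ N·m.

τ ≈ 3.32×10⁻⁸ N·m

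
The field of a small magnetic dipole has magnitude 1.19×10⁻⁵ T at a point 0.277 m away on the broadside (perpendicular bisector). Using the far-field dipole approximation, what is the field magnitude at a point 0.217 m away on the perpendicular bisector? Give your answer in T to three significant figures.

Dipole fields scale as 1/r³ in the far field; the geometry is the same at both points.
B₂ = B₁ · (r₁/r₂)³ = 1.19×10⁻⁵ · (0.277/0.217)³.
(r₁/r₂)³ = (1.276)³ = 2.08.
B₂ ≈ 2.475×10⁻⁵ T.

B ≈ 2.48×10⁻⁵ T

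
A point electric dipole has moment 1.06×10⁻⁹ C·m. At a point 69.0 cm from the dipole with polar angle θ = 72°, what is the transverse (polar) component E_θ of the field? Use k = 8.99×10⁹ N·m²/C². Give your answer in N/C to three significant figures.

For a dipole, E_θ = (kp sinθ)/r³.
kp/r³ = (8.99×10⁹)(1.06×10⁻⁹)/(0.690)³ = 29.01 N/C.
E_θ = 29.01·sin72° = 27.59 N/C.

E_θ ≈ 27.6 N/C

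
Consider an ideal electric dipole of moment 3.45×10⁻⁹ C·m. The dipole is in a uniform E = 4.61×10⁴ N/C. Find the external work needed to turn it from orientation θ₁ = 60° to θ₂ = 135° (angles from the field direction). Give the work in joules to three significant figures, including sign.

W_ext = ΔU = U(θ₂) − U(θ₁) = −pE cosθ₂ − (−pE cosθ₁) = pE(cosθ₁ − cosθ₂).
W = (3.45×10⁻⁹)(4.61×10⁴)·(cos60° − cos135°) = (1.590×10⁻⁴)·(+1.2071) = 1.920×10⁻⁴ J.

W ≈ 1.92×10⁻⁴ J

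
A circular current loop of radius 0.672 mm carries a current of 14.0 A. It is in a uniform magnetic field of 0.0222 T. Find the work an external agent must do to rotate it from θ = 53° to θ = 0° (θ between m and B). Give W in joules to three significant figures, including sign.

Magnetic moment m = IA = Iπa² = (14.0)·π·(6.72×10⁻⁴)² = 1.986×10⁻⁵ A·m².
W_ext = ΔU = −mB cosθ₂ + mB cosθ₁ = mB(cosθ₁ − cosθ₂).
W = (1.986×10⁻⁵)(0.0222)·(cos53° − cos0°) = (4.409×10⁻⁷)·(-0.3982) = -1.756×10⁻⁷ J.

W ≈ -1.76×10⁻⁷ J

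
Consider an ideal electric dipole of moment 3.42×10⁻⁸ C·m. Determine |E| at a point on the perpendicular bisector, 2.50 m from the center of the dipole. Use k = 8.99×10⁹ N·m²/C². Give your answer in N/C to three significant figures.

E ≈ 19.7 N/C

On the perpendicular bisector E = kp/r³ (half the axial value at the same distance).
E = (8.99×10⁹)(3.42×10⁻⁸) / (2.50)³ = 19.68 N/C.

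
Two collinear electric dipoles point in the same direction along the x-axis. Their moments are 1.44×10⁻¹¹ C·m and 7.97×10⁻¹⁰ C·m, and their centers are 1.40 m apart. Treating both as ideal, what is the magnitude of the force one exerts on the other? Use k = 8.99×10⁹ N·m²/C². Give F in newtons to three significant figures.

On-axis field of dipole 1 at distance r: E = 2kp₁/r³. Force on dipole 2 is F = p₂·dE/dr (gradient along axis).
dE/dr = −6kp₁/r⁴, so |F| = 6kp₁p₂/r⁴ (attractive for aligned moments).
F = 6(8.99×10⁹)(1.44×10⁻¹¹)(7.97×10⁻¹⁰)/(1.40)⁴ = 1.611×10⁻¹⁰ N.

F ≈ 1.61×10⁻¹⁰ N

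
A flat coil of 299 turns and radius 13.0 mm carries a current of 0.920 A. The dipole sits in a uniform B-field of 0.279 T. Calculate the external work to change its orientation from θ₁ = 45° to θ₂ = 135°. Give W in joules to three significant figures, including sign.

m = NIA = NIπa² = 299·(0.920)·π·(0.0130)² = 0.146 A·m².
W_ext = ΔU = −mB cosθ₂ + mB cosθ₁ = mB(cosθ₁ − cosθ₂).
W = (0.146)(0.279)·(cos45° − cos135°) = (0.04073)·(+1.4142) = 0.05761 J.

W ≈ 0.0576 J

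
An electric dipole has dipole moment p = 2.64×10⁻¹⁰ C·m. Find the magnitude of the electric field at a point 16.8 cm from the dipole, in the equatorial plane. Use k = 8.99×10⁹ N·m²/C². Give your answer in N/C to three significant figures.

E ≈ 501 N/C

In the equatorial plane E = kp/r³.
E = (8.99×10⁹)(2.64×10⁻¹⁰) / (0.168)³ = 500.5 N/C.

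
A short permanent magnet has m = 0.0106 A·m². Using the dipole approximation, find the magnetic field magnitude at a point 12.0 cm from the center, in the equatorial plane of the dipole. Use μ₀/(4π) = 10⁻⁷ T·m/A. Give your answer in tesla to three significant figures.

B ≈ 6.13×10⁻⁷ T

In the equatorial plane B = (μ₀/4π)·m/r³ (half the axial value).
B = (10⁻⁷)·(0.0106) / (0.120)³ = 6.134×10⁻⁷ T.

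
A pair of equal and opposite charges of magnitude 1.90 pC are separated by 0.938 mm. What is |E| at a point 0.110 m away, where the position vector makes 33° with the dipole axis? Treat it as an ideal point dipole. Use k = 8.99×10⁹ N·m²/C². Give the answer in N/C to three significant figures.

E ≈ 0.0212 N/C

Dipole moment p = qd = (1.90×10⁻¹² C)(9.38×10⁻⁴ m) = 1.782×10⁻¹⁵ C·m.
At angle θ the dipole field magnitude is E = (kp/r³)·√(1 + 3cos²θ).
kp/r³ = (8.99×10⁹)(1.782×10⁻¹⁵) / (0.110)³ = 0.01204 N/C.
√(1 + 3cos²33°) = √(1 + 3·0.7034) = √3.1101 ≈ 1.7635.
E ≈ 0.01204 × 1.764 = 0.02123 N/C.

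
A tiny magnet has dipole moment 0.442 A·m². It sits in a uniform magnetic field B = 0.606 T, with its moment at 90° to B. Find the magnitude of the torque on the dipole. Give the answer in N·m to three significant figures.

Torque on a magnetic dipole: τ = mB sinθ.
τ = (0.442)(0.606)·sin90° = 0.2679 N·m.

τ ≈ 0.268 N·m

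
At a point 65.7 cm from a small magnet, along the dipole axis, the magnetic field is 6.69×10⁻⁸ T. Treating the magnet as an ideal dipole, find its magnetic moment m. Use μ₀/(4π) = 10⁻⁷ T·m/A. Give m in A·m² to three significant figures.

m ≈ 0.0949 A·m²

On axis B = (μ₀/4π)·2m/r³, so m = Br³·4π/(μ₀·2).
m = (6.69×10⁻⁸)·(0.657)³ / (2·10⁻⁷) = 0.09486 A·m².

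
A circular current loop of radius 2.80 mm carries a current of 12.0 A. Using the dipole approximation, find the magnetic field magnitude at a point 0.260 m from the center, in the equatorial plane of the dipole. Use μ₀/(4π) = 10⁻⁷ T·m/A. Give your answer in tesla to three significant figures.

B ≈ 1.68×10⁻⁹ T

Magnetic moment m = IA = Iπa² = (12.0)·π·(0.00280)² = 2.956×10⁻⁴ A·m².
In the equatorial plane B = (μ₀/4π)·m/r³ (half the axial value).
B = (10⁻⁷)·(2.956×10⁻⁴) / (0.260)³ = 1.682×10⁻⁹ T.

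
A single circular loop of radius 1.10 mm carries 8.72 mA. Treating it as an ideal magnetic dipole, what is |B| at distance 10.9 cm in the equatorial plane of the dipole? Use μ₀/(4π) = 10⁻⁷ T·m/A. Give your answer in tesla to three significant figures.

Magnetic moment m = IA = Iπa² = (0.00872)·π·(0.00110)² = 3.315×10⁻⁸ A·m².
In the equatorial plane B = (μ₀/4π)·m/r³ (half the axial value).
B = (10⁻⁷)·(3.315×10⁻⁸) / (0.109)³ = 2.560×10⁻¹² T.

B ≈ 2.56×10⁻¹² T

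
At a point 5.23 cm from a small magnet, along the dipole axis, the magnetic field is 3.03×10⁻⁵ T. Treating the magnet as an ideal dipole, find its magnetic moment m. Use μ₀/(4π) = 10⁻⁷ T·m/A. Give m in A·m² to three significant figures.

m ≈ 0.0217 A·m²

On axis B = (μ₀/4π)·2m/r³, so m = Br³·4π/(μ₀·2).
m = (3.03×10⁻⁵)·(0.0523)³ / (2·10⁻⁷) = 0.02167 A·m².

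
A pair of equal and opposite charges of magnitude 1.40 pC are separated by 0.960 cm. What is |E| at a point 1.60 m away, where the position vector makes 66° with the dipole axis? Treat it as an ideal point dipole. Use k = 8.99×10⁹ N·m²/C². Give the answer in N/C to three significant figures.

E ≈ 3.61×10⁻⁵ N/C

Dipole moment p = qd = (1.40×10⁻¹² C)(0.00960 m) = 1.344×10⁻¹⁴ C·m.
At angle θ the dipole field magnitude is E = (kp/r³)·√(1 + 3cos²θ).
kp/r³ = (8.99×10⁹)(1.344×10⁻¹⁴) / (1.60)³ = 2.950×10⁻⁵ N/C.
√(1 + 3cos²66°) = √(1 + 3·0.1654) = √1.4963 ≈ 1.2232.
E ≈ 2.950×10⁻⁵ × 1.223 = 3.608×10⁻⁵ N/C.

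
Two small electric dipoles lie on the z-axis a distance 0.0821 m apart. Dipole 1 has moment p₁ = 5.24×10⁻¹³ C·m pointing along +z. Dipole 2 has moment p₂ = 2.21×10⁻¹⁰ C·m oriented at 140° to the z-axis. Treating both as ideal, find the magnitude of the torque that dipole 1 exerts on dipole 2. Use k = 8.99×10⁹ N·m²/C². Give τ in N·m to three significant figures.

τ ≈ 2.42×10⁻⁹ N·m

The second dipole sits on the axis of the first, so the field there is axial: E₁ = 2kp₁/r³ along +z.
E₁ = 2(8.99×10⁹)(5.24×10⁻¹³)/(0.0821)³ = 17.03 N/C.
Torque on the second dipole: τ = p₂ E₁ sinθ.
τ = (2.21×10⁻¹⁰)(17.03)·sin140° = 2.419×10⁻⁹ N·m.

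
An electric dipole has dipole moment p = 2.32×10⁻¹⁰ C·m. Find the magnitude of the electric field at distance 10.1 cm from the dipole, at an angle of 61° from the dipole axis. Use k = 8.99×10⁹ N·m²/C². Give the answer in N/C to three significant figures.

At angle θ the dipole field magnitude is E = (kp/r³)·√(1 + 3cos²θ).
kp/r³ = (8.99×10⁹)(2.32×10⁻¹⁰) / (0.101)³ = 2024 N/C.
√(1 + 3cos²61°) = √(1 + 3·0.2350) = √1.7051 ≈ 1.3058.
E ≈ 2024 × 1.306 = 2643 N/C.

E ≈ 2640 N/C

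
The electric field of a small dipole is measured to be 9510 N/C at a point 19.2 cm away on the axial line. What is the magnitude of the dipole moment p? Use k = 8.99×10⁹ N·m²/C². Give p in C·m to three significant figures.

On axis E = 2kp/r³, so p = Er³/(2k).
p = (9510)·(0.192)³ / (2·8.99×10⁹) = 3.744×10⁻⁹ C·m.

p ≈ 3.74×10⁻⁹ C·m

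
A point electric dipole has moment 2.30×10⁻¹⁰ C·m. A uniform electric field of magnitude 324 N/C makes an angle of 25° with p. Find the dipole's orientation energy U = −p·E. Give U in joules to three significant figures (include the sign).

U = −p·E = −pE cosθ.
U = −(2.30×10⁻¹⁰)(324)·cos25° = -6.754×10⁻⁸ J.

U ≈ -6.75×10⁻⁸ J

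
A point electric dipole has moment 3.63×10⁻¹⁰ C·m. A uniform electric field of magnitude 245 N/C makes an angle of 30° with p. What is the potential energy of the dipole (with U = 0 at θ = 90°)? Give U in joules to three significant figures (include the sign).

U = −p·E = −pE cosθ.
U = −(3.63×10⁻¹⁰)(245)·cos30° = -7.702×10⁻⁸ J.

U ≈ -7.70×10⁻⁸ J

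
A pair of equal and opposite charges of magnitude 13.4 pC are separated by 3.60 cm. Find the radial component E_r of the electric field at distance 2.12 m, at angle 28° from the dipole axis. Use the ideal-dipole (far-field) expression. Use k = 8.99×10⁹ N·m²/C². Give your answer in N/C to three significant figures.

Dipole moment p = qd = (1.34×10⁻¹¹ C)(0.0360 m) = 4.824×10⁻¹³ C·m.
For a dipole, E_r = (2kp cosθ)/r³.
kp/r³ = (8.99×10⁹)(4.824×10⁻¹³)/(2.12)³ = 4.552×10⁻⁴ N/C.
E_r = 2·4.552×10⁻⁴·cos28° = 8.038×10⁻⁴ N/C.

E_r ≈ 8.04×10⁻⁴ N/C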